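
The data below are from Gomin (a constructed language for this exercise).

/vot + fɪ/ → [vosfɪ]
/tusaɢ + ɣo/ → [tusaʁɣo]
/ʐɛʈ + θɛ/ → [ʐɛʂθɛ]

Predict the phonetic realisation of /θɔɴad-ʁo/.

The data show regressive manner assimilation: /t/ → [s] before /f/; /ɢ/ → [ʁ] before /ɣ/; /ʈ/ → [ʂ] before /θ/. In each pair only manner changes, matching the following consonant, while place and voice stay constant.
/d/ is a voiced alveolar stop. The following trigger /ʁ/ is a fricative, so /d/ must become a fricative as well.
A voiced alveolar fricative is [z], so the surface segment is [z].

[θɔɴazʁo]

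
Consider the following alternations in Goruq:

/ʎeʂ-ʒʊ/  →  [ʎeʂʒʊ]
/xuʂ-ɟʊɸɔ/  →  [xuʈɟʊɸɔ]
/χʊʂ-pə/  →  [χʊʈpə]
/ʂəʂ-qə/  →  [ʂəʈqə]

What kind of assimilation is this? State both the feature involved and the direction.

Comparing underlying and surface forms, /ʂ/ → [ʈ] is the alternation; the neighbouring /ɟ/ is constant.
/ʂ/ is a fricative while /ɟ/ is a stop; the output [ʈ] is a stop, matching the trigger — so the feature that spreads is manner.
Place and voice are unchanged, so the assimilation is partial, not total.
The other alternating forms pattern the same way: /ʂ/ → [ʈ] before /p/ (fricative → stop, matching a stop); /ʂ/ → [ʈ] before /q/ (fricative → stop, matching a stop) — only manner changes, and always toward the following segment.
No alternation appears in [ʎeʂʒʊ]: there the adjacent consonants already agree in manner (/ʂ/ and /ʒ/ are both fricatives), so this form is consistent with the same rule.
Since the segment that changes precedes the conditioning segment, the assimilation is regressive.

regressive manner assimilation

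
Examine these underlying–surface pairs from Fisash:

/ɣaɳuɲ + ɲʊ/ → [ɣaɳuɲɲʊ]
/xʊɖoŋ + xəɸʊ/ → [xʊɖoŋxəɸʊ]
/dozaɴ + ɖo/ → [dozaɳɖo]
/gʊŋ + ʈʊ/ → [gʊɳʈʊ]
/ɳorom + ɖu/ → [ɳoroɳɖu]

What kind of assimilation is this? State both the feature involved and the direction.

The segment that alternates is /ɴ/, which surfaces as [ɳ] when adjacent to /ɖ/.
/ɴ/ is uvular while /ɖ/ is retroflex; the output [ɳ] is retroflex, matching the trigger — so the feature that spreads is place.
Manner and voice are unchanged, so the assimilation is partial, not total.
Checking the remaining alternations: /ŋ/ → [ɳ] before /ʈ/ (velar → retroflex, matching retroflex); /m/ → [ɳ] before /ɖ/ (bilabial → retroflex, matching retroflex) — only place changes, and always toward the following segment.
No alternation appears in [ɣaɳuɲɲʊ], [xʊɖoŋxəɸʊ]: there the adjacent consonants already agree in place (/ɲ/ and /ɲ/ are both palatal; /ŋ/ and /x/ are both velar), so these forms are consistent with the same rule.
Since the segment that changes precedes the conditioning segment, the assimilation is regressive.

regressive place assimilation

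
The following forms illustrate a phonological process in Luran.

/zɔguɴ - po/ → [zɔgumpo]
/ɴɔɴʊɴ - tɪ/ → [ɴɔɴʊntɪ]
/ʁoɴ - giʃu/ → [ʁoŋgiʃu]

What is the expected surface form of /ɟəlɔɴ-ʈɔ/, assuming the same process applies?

[ɟəlɔɳʈɔ]

The data show regressive place assimilation: /ɴ/ → [m] before /p/; /ɴ/ → [n] before /t/; /ɴ/ → [ŋ] before /g/. In each pair only place changes, matching the following consonant, while manner and voice stay constant.
/ɴ/ is a voiced uvular nasal. The following trigger /ʈ/ is retroflex, so /ɴ/ must become retroflex as well.
The voiced retroflex nasal is [ɳ], so /ɴ/ → [ɳ].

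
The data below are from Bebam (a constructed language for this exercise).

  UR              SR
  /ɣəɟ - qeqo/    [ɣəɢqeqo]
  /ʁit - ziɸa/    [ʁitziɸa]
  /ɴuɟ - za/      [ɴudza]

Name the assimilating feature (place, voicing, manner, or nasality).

Underlying /ɟ/ is realised as [ɢ] next to /q/; /q/ itself does not change.
The change palatal → uvular matches the place of the following /q/, identifying this as place assimilation.
The other alternating form patterns the same way: /ɟ/ → [d] before /z/ (palatal → alveolar, matching alveolar) — only place changes, and always toward the following segment.
No alternation appears in [ʁitziɸa]: there the adjacent consonants already agree in place (/t/ and /z/ are both alveolar), so this form is consistent with the same rule.

place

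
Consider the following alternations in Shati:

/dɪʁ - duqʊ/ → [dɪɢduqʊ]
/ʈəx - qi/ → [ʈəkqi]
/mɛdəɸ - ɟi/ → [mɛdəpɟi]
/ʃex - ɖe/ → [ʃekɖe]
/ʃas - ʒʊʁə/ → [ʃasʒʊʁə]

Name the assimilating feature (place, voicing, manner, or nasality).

Comparing underlying and surface forms, /ʁ/ → [ɢ] is the alternation; the neighbouring /d/ is constant.
/ʁ/ is a fricative while /d/ is a stop; the output [ɢ] is a stop, matching the trigger — so the feature that spreads is manner.
Checking the remaining alternations: /x/ → [k] before /q/ (fricative → stop, matching a stop); /ɸ/ → [p] before /ɟ/ (fricative → stop, matching a stop); /x/ → [k] before /ɖ/ (fricative → stop, matching a stop) — only manner changes, and always toward the following segment.
No alternation appears in [ʃasʒʊʁə]: there the adjacent consonants already agree in manner (/s/ and /ʒ/ are both fricatives), so this form is consistent with the same rule.

manner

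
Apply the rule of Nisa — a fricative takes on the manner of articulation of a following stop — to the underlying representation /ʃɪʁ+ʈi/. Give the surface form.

[ʃɪɢʈi]

/ʁ/ is a voiced uvular fricative. The following trigger /ʈ/ is a stop, so /ʁ/ must become a stop as well.
Changing only its manner to stop gives [ɢ] — the voiced uvular stop.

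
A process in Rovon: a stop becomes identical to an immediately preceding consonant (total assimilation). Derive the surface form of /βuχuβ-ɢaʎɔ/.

/ɢ/ is the segment targeted by the rule; it sits immediately after /β/, so it assimilates completely and surfaces as [β].

[βuχuββaʎɔ]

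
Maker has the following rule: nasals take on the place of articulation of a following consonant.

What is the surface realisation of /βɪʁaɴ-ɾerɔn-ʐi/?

/ɴ/ is a voiced uvular nasal. The following trigger /ɾ/ is alveolar, so /ɴ/ must become alveolar as well.
A voiced alveolar nasal is [n], so the surface segment is [n].
At the second juncture, /n/ likewise becomes [ɳ] adjacent to /ʐ/.

[βɪʁanɾerɔɳʐi]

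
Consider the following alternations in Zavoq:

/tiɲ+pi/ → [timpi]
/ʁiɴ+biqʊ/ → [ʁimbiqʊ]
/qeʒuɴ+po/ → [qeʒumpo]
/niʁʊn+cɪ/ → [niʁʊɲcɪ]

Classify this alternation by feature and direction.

regressive place assimilation

Underlying /ɲ/ is realised as [m] next to /p/; /p/ itself does not change.
The change palatal → bilabial matches the place of the following /p/, identifying this as place assimilation.
Manner and voice are unchanged, so the assimilation is partial, not total.
Checking the remaining alternations: /ɴ/ → [m] before /b/ (uvular → bilabial, matching bilabial); /ɴ/ → [m] before /p/ (uvular → bilabial, matching bilabial); /n/ → [ɲ] before /c/ (alveolar → palatal, matching palatal) — only place changes, and always toward the following segment.
The trigger is the following segment, so the direction is regressive (anticipatory).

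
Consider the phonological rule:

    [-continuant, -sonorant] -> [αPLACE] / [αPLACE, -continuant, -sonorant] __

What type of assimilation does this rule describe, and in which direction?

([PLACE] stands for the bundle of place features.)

The shared variable α links the value of the place features (abbreviated [PLACE]) on the target to the same value on the neighbouring segment, so place is the feature that assimilates.
The conditioning segment sits to the left of the focus bar, meaning the trigger precedes the segment that changes — progressive assimilation.

progressive place assimilation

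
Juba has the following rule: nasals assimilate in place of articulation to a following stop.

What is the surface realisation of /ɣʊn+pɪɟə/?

/n/ is a voiced alveolar nasal. The following trigger /p/ is bilabial, so /n/ must become bilabial as well.
Changing only its place to bilabial gives [m] — the voiced bilabial nasal.

[ɣʊmpɪɟə]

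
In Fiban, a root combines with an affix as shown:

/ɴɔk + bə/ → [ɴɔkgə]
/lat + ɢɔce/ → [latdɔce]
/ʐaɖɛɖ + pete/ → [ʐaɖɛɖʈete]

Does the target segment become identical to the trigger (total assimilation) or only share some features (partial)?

Comparing underlying and surface forms, /b/ → [g] is the alternation; the neighbouring /k/ is constant.
/b/ is bilabial while /k/ is velar; the output [g] is velar, matching the trigger — so the feature that spreads is place.
Manner and voice are unchanged, so the assimilation is partial, not total.
The same holds elsewhere in the data: /ɢ/ → [d] after /t/ (uvular → alveolar, matching alveolar); /p/ → [ʈ] after /ɖ/ (bilabial → retroflex, matching retroflex) — only place changes, and always toward the preceding segment.

partial assimilation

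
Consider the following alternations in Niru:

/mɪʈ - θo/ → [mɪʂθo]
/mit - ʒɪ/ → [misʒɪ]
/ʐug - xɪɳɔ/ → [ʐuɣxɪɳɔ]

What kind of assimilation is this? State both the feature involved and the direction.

The segment that alternates is /ʈ/, which surfaces as [ʂ] when adjacent to /θ/.
/ʈ/ is a stop while /θ/ is a fricative; the output [ʂ] is a fricative, matching the trigger — so the feature that spreads is manner.
Place and voice are unchanged, so the assimilation is partial, not total.
Checking the remaining alternations: /t/ → [s] before /ʒ/ (stop → fricative, matching a fricative); /g/ → [ɣ] before /x/ (stop → fricative, matching a fricative) — only manner changes, and always toward the following segment.
The trigger is the following segment, so the direction is regressive (anticipatory).

regressive manner assimilation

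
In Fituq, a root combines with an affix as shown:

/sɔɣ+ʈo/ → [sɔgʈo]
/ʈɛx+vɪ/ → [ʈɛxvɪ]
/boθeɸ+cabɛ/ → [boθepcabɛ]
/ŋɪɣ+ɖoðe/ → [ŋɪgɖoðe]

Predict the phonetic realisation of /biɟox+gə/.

[biɟokgə]

The data show regressive manner assimilation: /ɣ/ → [g] before /ʈ/; /ɸ/ → [p] before /c/; /ɣ/ → [g] before /ɖ/. In each pair only manner changes, matching the following consonant, while place and voice stay constant.
No alternation appears in [ʈɛxvɪ]: there the adjacent consonants already agree in manner (/x/ and /v/ are both fricatives), so this form is consistent with the same rule.
The rule targets /x/ (voiceless velar fricative), which sits before the trigger /g/ (stop).
Changing only its manner to stop gives [k] — the voiceless velar stop.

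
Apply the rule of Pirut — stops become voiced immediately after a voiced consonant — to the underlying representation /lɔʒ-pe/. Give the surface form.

[lɔʒbe]

/p/ is a voiceless bilabial stop. The preceding trigger /ʒ/ is voiced, so /p/ must become voiced as well.
The voiced bilabial stop is [b], so /p/ → [b].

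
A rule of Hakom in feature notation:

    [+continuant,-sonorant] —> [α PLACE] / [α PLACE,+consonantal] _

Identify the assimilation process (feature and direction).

The shared variable α links the value of the place features (abbreviated [PLACE]) on the target to the same value on the neighbouring segment, so place is the feature that assimilates.
Since the environment is written before the underscore, the trigger precedes the target; the direction is progressive.

progressive place assimilation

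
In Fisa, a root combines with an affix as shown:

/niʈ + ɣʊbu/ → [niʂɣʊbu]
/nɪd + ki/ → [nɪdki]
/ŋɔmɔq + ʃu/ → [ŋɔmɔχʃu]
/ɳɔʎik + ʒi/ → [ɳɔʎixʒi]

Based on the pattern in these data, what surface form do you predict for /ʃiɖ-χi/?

[ʃiʐχi]

The data show regressive manner assimilation: /ʈ/ → [ʂ] before /ɣ/; /q/ → [χ] before /ʃ/; /k/ → [x] before /ʒ/. In each pair only manner changes, matching the following consonant, while place and voice stay constant.
Nothing changes in [nɪdki]: there the adjacent consonants already agree in manner (/d/ and /k/ are both stops), so this form is consistent with the same rule.
/ɖ/ is a voiced retroflex stop. The following trigger /χ/ is a fricative, so /ɖ/ must become a fricative as well.
Changing only its manner to fricative gives [ʐ] — the voiced retroflex fricative.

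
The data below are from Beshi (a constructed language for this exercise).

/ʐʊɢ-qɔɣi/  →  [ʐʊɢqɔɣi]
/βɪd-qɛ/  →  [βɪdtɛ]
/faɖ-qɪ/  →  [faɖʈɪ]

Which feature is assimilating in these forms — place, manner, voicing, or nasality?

place

Comparing underlying and surface forms, /q/ → [t] is the alternation; the neighbouring /d/ is constant.
/q/ is uvular while /d/ is alveolar; the output [t] is alveolar, matching the trigger — so the feature that spreads is place.
The other alternating form patterns the same way: /q/ → [ʈ] after /ɖ/ (uvular → retroflex, matching retroflex) — only place changes, and always toward the preceding segment.
No alternation appears in [ʐʊɢqɔɣi]: there the adjacent consonants already agree in place (/q/ and /ɢ/ are both uvular), so this form is consistent with the same rule.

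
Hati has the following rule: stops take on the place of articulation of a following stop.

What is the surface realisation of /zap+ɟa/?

[zacɟa]

/p/ is a voiceless bilabial stop. The following trigger /ɟ/ is palatal, so /p/ must become palatal as well.
A voiceless palatal stop is [c], so the surface segment is [c].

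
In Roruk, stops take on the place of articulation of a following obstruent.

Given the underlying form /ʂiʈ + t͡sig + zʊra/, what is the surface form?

[ʂitt͡sidzʊra]

/ʈ/ is a voiceless retroflex stop. The following trigger /t͡s/ is alveolar, so /ʈ/ must become alveolar as well.
A voiceless alveolar stop is [t], so the surface segment is [t].
The same rule applies at the second boundary: /g/ → [d] next to /z/.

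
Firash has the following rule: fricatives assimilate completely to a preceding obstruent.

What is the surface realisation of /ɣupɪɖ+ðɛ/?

[ɣupɪɖɖɛ]

/ð/ is the segment targeted by the rule; it sits immediately after /ɖ/, so it assimilates completely and surfaces as [ɖ].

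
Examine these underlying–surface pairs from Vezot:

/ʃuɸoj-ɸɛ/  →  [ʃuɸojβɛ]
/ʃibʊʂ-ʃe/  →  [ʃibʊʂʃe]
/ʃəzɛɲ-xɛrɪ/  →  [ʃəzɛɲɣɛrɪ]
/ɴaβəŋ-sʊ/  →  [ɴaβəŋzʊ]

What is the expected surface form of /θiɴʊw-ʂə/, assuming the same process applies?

[θiɴʊwʐə]

The data show progressive voicing assimilation: /ɸ/ → [β] after /j/; /x/ → [ɣ] after /ɲ/; /s/ → [z] after /ŋ/. In each pair only voicing changes, matching the preceding consonant, while place and manner stay constant.
Nothing changes in [ʃibʊʂʃe]: there the adjacent consonants already agree in voicing (/ʃ/ and /ʂ/ are both voiceless), so this form is consistent with the same rule.
/ʂ/ is a voiceless retroflex fricative. The preceding trigger /w/ is voiced, so /ʂ/ must become voiced as well.
Changing only its voicing to voiced gives [ʐ] — the voiced retroflex fricative.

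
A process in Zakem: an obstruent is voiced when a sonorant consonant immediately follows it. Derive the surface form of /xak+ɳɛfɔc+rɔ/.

[xagɳɛfɔɟrɔ]

/k/ is a voiceless velar stop. The following trigger /ɳ/ is voiced, so /k/ must become voiced as well.
A voiced velar stop is [g], so the surface segment is [g].
At the second juncture, /c/ likewise becomes [ɟ] adjacent to /r/.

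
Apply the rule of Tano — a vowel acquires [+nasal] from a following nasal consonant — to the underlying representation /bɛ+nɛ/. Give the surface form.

/ɛ/ sits next to the nasal /n/ and is therefore nasalised to [ɛ̃].

[bɛ̃nɛ]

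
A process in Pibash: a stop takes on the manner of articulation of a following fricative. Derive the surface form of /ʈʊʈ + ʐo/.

/ʈ/ is a voiceless retroflex stop. The following trigger /ʐ/ is a fricative, so /ʈ/ must become a fricative as well.
Changing only its manner to fricative gives [ʂ] — the voiceless retroflex fricative.

[ʈʊʂʐo]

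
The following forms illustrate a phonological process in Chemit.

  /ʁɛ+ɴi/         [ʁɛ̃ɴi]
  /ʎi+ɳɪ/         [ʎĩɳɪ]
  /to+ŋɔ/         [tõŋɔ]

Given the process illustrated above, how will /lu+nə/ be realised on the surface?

[lũnə]

The data show regressive nasality assimilation (vowel nasalisation): /ɛ/ → [ɛ̃] before /ɴ/; /i/ → [ĩ] before /ɳ/; /o/ → [õ] before /ŋ/ — a vowel is nasalised by an immediately following nasal consonant.
The vowel /u/ is adjacent to the following nasal /n/, so it acquires [+nasal] and surfaces as [ũ].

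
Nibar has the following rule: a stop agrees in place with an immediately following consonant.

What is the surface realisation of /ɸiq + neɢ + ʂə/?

[ɸitneɖʂə]

The rule targets /q/ (voiceless uvular stop), which sits before the trigger /n/ (alveolar).
A voiceless alveolar stop is [t], so the surface segment is [t].
At the second juncture, /ɢ/ likewise becomes [ɖ] adjacent to /ʂ/.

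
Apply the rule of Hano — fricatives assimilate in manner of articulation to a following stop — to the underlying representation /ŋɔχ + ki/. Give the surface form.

[ŋɔqki]

The rule targets /χ/ (voiceless uvular fricative), which sits before the trigger /k/ (stop).
Changing only its manner to stop gives [q] — the voiceless uvular stop.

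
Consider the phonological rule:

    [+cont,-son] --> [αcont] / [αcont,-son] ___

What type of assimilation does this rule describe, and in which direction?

progressive manner assimilation

The rule copies [cont] (continuancy) from the environment onto the target fricatives; since [±cont] encodes the stop/fricative manner contrast, the assimilating dimension is manner.
Since the environment is written before the underscore, the trigger precedes the target; the direction is progressive.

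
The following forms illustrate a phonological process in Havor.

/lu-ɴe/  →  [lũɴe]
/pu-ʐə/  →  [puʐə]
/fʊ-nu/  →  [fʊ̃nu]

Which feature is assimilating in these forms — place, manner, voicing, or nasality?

nasality

The vowel /u/ surfaces as nasalised [ũ] next to the following nasal /ɴ/ — it has acquired the [+nasal] feature of its neighbour.
The other form shows the same pattern: /ʊ/ → [ʊ̃] before /n/ — each time a vowel is nasalised next to a following nasal.
No change occurs in [puʐə] because the vowel at the boundary is adjacent to an oral consonant, not a nasal (/u/ next to /ʐ/).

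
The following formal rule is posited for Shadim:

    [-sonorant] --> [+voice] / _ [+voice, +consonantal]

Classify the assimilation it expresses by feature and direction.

The target ([-sonorant], obstruents) acquires [+voice] next to a voiced consonant ([+voice, +consonantal]) — it takes on the voicing of its neighbour, so the feature that spreads is voicing.
The conditioning segment sits to the right of the focus bar, meaning the trigger follows the segment that changes — regressive assimilation.

regressive voicing assimilation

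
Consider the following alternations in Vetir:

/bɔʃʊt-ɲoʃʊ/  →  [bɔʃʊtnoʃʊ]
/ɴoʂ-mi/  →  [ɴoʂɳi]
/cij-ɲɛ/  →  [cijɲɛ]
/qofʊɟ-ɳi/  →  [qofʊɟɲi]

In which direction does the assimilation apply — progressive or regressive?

Underlying /ɲ/ is realised as [n] next to /t/; /t/ itself does not change.
/ɲ/ is palatal while /t/ is alveolar; the output [n] is alveolar, matching the trigger — so the feature that spreads is place.
Checking the remaining alternations: /m/ → [ɳ] after /ʂ/ (bilabial → retroflex, matching retroflex); /ɳ/ → [ɲ] after /ɟ/ (retroflex → palatal, matching palatal) — only place changes, and always toward the preceding segment.
No alternation appears in [cijɲɛ]: there the adjacent consonants already agree in place (/ɲ/ and /j/ are both palatal), so this form is consistent with the same rule.
The trigger is the preceding segment, so the direction is progressive (perseverative).

progressive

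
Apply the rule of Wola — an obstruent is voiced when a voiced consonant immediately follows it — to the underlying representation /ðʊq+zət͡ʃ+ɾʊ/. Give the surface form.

/q/ is a voiceless uvular stop. The following trigger /z/ is voiced, so /q/ must become voiced as well.
Changing only its voicing to voiced gives [ɢ] — the voiced uvular stop.
At the second juncture, /t͡ʃ/ likewise becomes [d͡ʒ] adjacent to /ɾ/.

[ðʊɢzəd͡ʒɾʊ]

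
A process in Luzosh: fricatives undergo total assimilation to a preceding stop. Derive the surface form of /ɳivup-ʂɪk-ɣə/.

[ɳivuppɪkkə]

/ʂ/ is the segment targeted by the rule; it sits immediately after /p/, so it assimilates completely and surfaces as [p].
At the second juncture, /ɣ/ likewise becomes [k] adjacent to /k/.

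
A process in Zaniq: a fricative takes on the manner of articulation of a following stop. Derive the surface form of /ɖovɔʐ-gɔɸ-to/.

[ɖovɔɖgɔpto]

/ʐ/ is a voiced retroflex fricative. The following trigger /g/ is a stop, so /ʐ/ must become a stop as well.
Changing only its manner to stop gives [ɖ] — the voiced retroflex stop.
The same rule applies at the second boundary: /ɸ/ → [p] next to /t/.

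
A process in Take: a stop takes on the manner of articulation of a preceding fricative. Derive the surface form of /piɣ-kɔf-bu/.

The rule targets /k/ (voiceless velar stop), which sits after the trigger /ɣ/ (fricative).
Changing only its manner to fricative gives [x] — the voiceless velar fricative.
At the second juncture, /b/ likewise becomes [β] adjacent to /f/.

[piɣxɔfβu]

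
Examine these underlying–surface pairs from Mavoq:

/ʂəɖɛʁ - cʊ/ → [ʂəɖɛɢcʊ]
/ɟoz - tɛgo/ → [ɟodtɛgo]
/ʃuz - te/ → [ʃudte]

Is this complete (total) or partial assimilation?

partial assimilation

Comparing underlying and surface forms, /ʁ/ → [ɢ] is the alternation; the neighbouring /c/ is constant.
/ʁ/ is a fricative while /c/ is a stop; the output [ɢ] is a stop, matching the trigger — so the feature that spreads is manner.
Place and voice are unchanged, so the assimilation is partial, not total.
The other alternating form patterns the same way: /z/ → [d] before /t/ (fricative → stop, matching a stop) — only manner changes, and always toward the following segment.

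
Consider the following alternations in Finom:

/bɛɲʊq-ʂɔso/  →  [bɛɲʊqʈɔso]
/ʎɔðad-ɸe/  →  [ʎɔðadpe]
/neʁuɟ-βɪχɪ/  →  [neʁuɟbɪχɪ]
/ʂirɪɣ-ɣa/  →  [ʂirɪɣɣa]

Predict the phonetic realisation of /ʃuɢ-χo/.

[ʃuɢqo]

The data show progressive manner assimilation: /ʂ/ → [ʈ] after /q/; /ɸ/ → [p] after /d/; /β/ → [b] after /ɟ/. In each pair only manner changes, matching the preceding consonant, while place and voice stay constant.
Nothing changes in [ʂirɪɣɣa]: there the adjacent consonants already agree in manner (/ɣ/ and /ɣ/ are both fricatives), so this form is consistent with the same rule.
/χ/ is a voiceless uvular fricative. The preceding trigger /ɢ/ is a stop, so /χ/ must become a stop as well.
The voiceless uvular stop is [q], so /χ/ → [q].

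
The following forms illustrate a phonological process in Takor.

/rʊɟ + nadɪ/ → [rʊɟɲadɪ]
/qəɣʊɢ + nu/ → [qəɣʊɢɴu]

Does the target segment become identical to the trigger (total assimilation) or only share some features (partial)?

partial assimilation

Comparing underlying and surface forms, /n/ → [ɲ] is the alternation; the neighbouring /ɟ/ is constant.
The change alveolar → palatal matches the place of the preceding /ɟ/, identifying this as place assimilation.
Manner and voice are unchanged, so the assimilation is partial, not total.
The same holds elsewhere in the data: /n/ → [ɴ] after /ɢ/ (alveolar → uvular, matching uvular) — only place changes, and always toward the preceding segment.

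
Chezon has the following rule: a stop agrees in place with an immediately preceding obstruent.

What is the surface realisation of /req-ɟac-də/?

/ɟ/ is a voiced palatal stop. The preceding trigger /q/ is uvular, so /ɟ/ must become uvular as well.
The voiced uvular stop is [ɢ], so /ɟ/ → [ɢ].
The same rule applies at the second boundary: /d/ → [ɟ] next to /c/.

[reqɢacɟə]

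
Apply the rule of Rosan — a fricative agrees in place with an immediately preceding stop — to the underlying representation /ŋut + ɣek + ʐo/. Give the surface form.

/ɣ/ is a voiced velar fricative. The preceding trigger /t/ is alveolar, so /ɣ/ must become alveolar as well.
A voiced alveolar fricative is [z], so the surface segment is [z].
At the second juncture, /ʐ/ likewise becomes [ɣ] adjacent to /k/.

[ŋutzekɣo]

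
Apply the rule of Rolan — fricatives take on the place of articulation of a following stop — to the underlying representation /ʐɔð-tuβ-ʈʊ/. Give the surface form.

/ð/ is a voiced dental fricative. The following trigger /t/ is alveolar, so /ð/ must become alveolar as well.
The voiced alveolar fricative is [z], so /ð/ → [z].
At the second juncture, /β/ likewise becomes [ʐ] adjacent to /ʈ/.

[ʐɔztuʐʈʊ]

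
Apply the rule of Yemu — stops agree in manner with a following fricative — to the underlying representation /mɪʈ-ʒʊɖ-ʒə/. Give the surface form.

[mɪʂʒʊʐʒə]

The rule targets /ʈ/ (voiceless retroflex stop), which sits before the trigger /ʒ/ (fricative).
A voiceless retroflex fricative is [ʂ], so the surface segment is [ʂ].
At the second juncture, /ɖ/ likewise becomes [ʐ] adjacent to /ʒ/.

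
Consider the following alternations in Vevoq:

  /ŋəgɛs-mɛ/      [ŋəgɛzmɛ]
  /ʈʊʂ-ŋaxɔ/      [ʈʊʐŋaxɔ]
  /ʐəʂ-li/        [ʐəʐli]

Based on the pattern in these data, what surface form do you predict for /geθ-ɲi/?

The data show regressive voicing assimilation: /s/ → [z] before /m/; /ʂ/ → [ʐ] before /ŋ/; /ʂ/ → [ʐ] before /l/. In each pair only voicing changes, matching the following consonant, while place and manner stay constant.
/θ/ is a voiceless dental fricative. The following trigger /ɲ/ is voiced, so /θ/ must become voiced as well.
A voiced dental fricative is [ð], so the surface segment is [ð].

[geðɲi]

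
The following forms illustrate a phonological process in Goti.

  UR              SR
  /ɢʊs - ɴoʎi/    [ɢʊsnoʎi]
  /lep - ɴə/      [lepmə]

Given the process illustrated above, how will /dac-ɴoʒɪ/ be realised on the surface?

The data show progressive place assimilation: /ɴ/ → [n] after /s/; /ɴ/ → [m] after /p/. In each pair only place changes, matching the preceding consonant, while manner and voice stay constant.
/ɴ/ is a voiced uvular nasal. The preceding trigger /c/ is palatal, so /ɴ/ must become palatal as well.
Changing only its place to palatal gives [ɲ] — the voiced palatal nasal.

[dacɲoʒɪ]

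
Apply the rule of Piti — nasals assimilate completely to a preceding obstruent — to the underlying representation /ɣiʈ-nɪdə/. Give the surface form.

[ɣiʈʈɪdə]

/n/ is the segment targeted by the rule; it sits immediately after /ʈ/, so it assimilates completely and surfaces as [ʈ].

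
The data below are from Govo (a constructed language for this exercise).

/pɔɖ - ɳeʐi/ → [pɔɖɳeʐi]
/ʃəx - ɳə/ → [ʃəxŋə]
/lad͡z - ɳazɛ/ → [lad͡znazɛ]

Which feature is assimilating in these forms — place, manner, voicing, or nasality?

Underlying /ɳ/ is realised as [ŋ] next to /x/; /x/ itself does not change.
The change retroflex → velar matches the place of the preceding /x/, identifying this as place assimilation.
Checking the remaining alternation: /ɳ/ → [n] after /d͡z/ (retroflex → alveolar, matching alveolar) — only place changes, and always toward the preceding segment.
No alternation appears in [pɔɖɳeʐi]: there the adjacent consonants already agree in place (/ɳ/ and /ɖ/ are both retroflex), so this form is consistent with the same rule.

place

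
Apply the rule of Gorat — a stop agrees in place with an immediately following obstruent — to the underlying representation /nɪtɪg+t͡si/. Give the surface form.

The rule targets /g/ (voiced velar stop), which sits before the trigger /t͡s/ (alveolar).
Changing only its place to alveolar gives [d] — the voiced alveolar stop.

[nɪtɪdt͡si]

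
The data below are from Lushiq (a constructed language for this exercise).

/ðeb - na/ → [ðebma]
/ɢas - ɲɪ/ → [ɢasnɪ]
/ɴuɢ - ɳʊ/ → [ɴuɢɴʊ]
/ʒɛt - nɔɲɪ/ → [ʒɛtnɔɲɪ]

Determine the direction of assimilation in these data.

progressive

Underlying /n/ is realised as [m] next to /b/; /b/ itself does not change.
/n/ is alveolar while /b/ is bilabial; the output [m] is bilabial, matching the trigger — so the feature that spreads is place.
Checking the remaining alternations: /ɲ/ → [n] after /s/ (palatal → alveolar, matching alveolar); /ɳ/ → [ɴ] after /ɢ/ (retroflex → uvular, matching uvular) — only place changes, and always toward the preceding segment.
No alternation appears in [ʒɛtnɔɲɪ]: there the adjacent consonants already agree in place (/n/ and /t/ are both alveolar), so this form is consistent with the same rule.
The trigger is the preceding segment, so the direction is progressive (perseverative).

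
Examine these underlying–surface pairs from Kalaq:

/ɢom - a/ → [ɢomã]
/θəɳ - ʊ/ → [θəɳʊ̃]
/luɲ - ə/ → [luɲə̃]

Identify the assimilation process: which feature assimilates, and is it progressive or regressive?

progressive nasality assimilation (vowel nasalisation)

The vowel /a/ surfaces as nasalised [ã] next to the preceding nasal /m/ — it has acquired the [+nasal] feature of its neighbour.
Likewise in the remaining data: /ʊ/ → [ʊ̃] after /ɳ/; /ə/ → [ə̃] after /ɲ/ — each time a vowel is nasalised next to a preceding nasal.
Because the conditioning nasal is to the left of the vowel that changes, the process is progressive (perseverative).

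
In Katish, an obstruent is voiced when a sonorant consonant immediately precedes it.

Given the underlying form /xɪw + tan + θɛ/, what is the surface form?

[xɪwdanðɛ]

/t/ is a voiceless alveolar stop. The preceding trigger /w/ is voiced, so /t/ must become voiced as well.
The voiced alveolar stop is [d], so /t/ → [d].
At the second juncture, /θ/ likewise becomes [ð] adjacent to /n/.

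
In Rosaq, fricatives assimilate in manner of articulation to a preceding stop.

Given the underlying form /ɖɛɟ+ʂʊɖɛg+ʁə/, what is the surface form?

[ɖɛɟʈʊɖɛgɢə]

/ʂ/ is a voiceless retroflex fricative. The preceding trigger /ɟ/ is a stop, so /ʂ/ must become a stop as well.
A voiceless retroflex stop is [ʈ], so the surface segment is [ʈ].
At the second juncture, /ʁ/ likewise becomes [ɢ] adjacent to /g/.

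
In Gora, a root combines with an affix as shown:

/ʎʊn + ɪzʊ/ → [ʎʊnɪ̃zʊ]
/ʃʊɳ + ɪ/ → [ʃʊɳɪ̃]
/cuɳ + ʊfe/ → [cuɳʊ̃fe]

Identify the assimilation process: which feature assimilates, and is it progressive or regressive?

progressive nasality assimilation (vowel nasalisation)

The vowel /ɪ/ surfaces as nasalised [ɪ̃] next to the preceding nasal /n/ — it has acquired the [+nasal] feature of its neighbour.
Likewise in the remaining data: /ɪ/ → [ɪ̃] after /ɳ/; /ʊ/ → [ʊ̃] after /ɳ/ — each time a vowel is nasalised next to a preceding nasal.
Because the conditioning nasal is to the left of the vowel that changes, the process is progressive (perseverative).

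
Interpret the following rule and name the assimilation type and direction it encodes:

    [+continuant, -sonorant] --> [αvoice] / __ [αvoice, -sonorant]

regressive voicing assimilation

The shared variable α links the value of [voice] on the target to the same value on the neighbouring segment, so voicing is the feature that assimilates.
The conditioning segment sits to the right of the focus bar, meaning the trigger follows the segment that changes — regressive assimilation.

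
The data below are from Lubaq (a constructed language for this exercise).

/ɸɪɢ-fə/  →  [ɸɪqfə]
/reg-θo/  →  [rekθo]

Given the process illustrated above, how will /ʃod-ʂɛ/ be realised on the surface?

The data show regressive voicing assimilation: /ɢ/ → [q] before /f/; /g/ → [k] before /θ/. In each pair only voicing changes, matching the following consonant, while place and manner stay constant.
/d/ is a voiced alveolar stop. The following trigger /ʂ/ is voiceless, so /d/ must become voiceless as well.
A voiceless alveolar stop is [t], so the surface segment is [t].

[ʃotʂɛ]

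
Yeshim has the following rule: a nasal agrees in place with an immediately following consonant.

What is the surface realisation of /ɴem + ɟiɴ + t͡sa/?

The rule targets /m/ (voiced bilabial nasal), which sits before the trigger /ɟ/ (palatal).
The voiced palatal nasal is [ɲ], so /m/ → [ɲ].
The same rule applies at the second boundary: /ɴ/ → [n] next to /t͡s/.

[ɴeɲɟint͡sa]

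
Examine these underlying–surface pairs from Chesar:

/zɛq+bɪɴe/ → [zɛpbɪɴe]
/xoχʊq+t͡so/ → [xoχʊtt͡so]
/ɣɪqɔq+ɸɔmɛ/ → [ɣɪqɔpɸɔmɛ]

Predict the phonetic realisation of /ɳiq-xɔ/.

[ɳikxɔ]

The data show regressive place assimilation: /q/ → [p] before /b/; /q/ → [t] before /t͡s/; /q/ → [p] before /ɸ/. In each pair only place changes, matching the following consonant, while manner and voice stay constant.
/q/ is a voiceless uvular stop. The following trigger /x/ is velar, so /q/ must become velar as well.
Changing only its place to velar gives [k] — the voiceless velar stop.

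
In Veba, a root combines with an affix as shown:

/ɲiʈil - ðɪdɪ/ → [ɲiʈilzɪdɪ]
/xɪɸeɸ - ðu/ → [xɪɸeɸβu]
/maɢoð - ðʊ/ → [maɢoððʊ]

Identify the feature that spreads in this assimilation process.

Underlying /ð/ is realised as [z] next to /l/; /l/ itself does not change.
/ð/ is dental while /l/ is alveolar; the output [z] is alveolar, matching the trigger — so the feature that spreads is place.
Checking the remaining alternation: /ð/ → [β] after /ɸ/ (dental → bilabial, matching bilabial) — only place changes, and always toward the preceding segment.
No alternation appears in [maɢoððʊ]: there the adjacent consonants already agree in place (/ð/ and /ð/ are both dental), so this form is consistent with the same rule.

place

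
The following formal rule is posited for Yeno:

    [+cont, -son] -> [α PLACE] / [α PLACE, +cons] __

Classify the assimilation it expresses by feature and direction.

The shared variable α links the value of the place features (abbreviated [PLACE]) on the target to the same value on the neighbouring segment, so place is the feature that assimilates.
Since the environment is written before the underscore, the trigger precedes the target; the direction is progressive.

progressive place assimilation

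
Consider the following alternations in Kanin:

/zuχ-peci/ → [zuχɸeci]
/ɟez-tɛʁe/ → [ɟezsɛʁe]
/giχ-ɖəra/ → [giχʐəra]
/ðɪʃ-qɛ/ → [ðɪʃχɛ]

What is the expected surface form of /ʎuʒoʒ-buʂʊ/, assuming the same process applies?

The data show progressive manner assimilation: /p/ → [ɸ] after /χ/; /t/ → [s] after /z/; /ɖ/ → [ʐ] after /χ/; /q/ → [χ] after /ʃ/. In each pair only manner changes, matching the preceding consonant, while place and voice stay constant.
/b/ is a voiced bilabial stop. The preceding trigger /ʒ/ is a fricative, so /b/ must become a fricative as well.
The voiced bilabial fricative is [β], so /b/ → [β].

[ʎuʒoʒβuʂʊ]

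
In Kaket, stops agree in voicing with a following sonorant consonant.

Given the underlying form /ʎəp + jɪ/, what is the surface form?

[ʎəbjɪ]

/p/ is a voiceless bilabial stop. The following trigger /j/ is voiced, so /p/ must become voiced as well.
A voiced bilabial stop is [b], so the surface segment is [b].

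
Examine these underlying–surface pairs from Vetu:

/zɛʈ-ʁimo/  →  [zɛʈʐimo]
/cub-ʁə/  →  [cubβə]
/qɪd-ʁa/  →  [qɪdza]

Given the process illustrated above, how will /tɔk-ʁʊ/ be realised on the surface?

The data show progressive place assimilation: /ʁ/ → [ʐ] after /ʈ/; /ʁ/ → [β] after /b/; /ʁ/ → [z] after /d/. In each pair only place changes, matching the preceding consonant, while manner and voice stay constant.
The rule targets /ʁ/ (voiced uvular fricative), which sits after the trigger /k/ (velar).
The voiced velar fricative is [ɣ], so /ʁ/ → [ɣ].

[tɔkɣʊ]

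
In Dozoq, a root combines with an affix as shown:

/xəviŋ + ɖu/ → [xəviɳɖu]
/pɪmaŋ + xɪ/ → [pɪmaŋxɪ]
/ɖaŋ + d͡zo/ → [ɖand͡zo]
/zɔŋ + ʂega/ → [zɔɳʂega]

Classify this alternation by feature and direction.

regressive place assimilation

Comparing underlying and surface forms, /ŋ/ → [ɳ] is the alternation; the neighbouring /ɖ/ is constant.
/ŋ/ is velar while /ɖ/ is retroflex; the output [ɳ] is retroflex, matching the trigger — so the feature that spreads is place.
Manner and voice are unchanged, so the assimilation is partial, not total.
Checking the remaining alternations: /ŋ/ → [n] before /d͡z/ (velar → alveolar, matching alveolar); /ŋ/ → [ɳ] before /ʂ/ (velar → retroflex, matching retroflex) — only place changes, and always toward the following segment.
Nothing changes in [pɪmaŋxɪ]: there the adjacent consonants already agree in place (/ŋ/ and /x/ are both velar), so this form is consistent with the same rule.
Since the segment that changes precedes the conditioning segment, the assimilation is regressive.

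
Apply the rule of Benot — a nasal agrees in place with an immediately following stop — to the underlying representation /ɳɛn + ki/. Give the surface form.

[ɳɛŋki]

The rule targets /n/ (voiced alveolar nasal), which sits before the trigger /k/ (velar).
The voiced velar nasal is [ŋ], so /n/ → [ŋ].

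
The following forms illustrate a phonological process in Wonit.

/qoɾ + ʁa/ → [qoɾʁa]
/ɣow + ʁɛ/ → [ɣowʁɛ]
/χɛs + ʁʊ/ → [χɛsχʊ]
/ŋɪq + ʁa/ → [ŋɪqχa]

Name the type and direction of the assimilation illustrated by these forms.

progressive voicing assimilation

The segment that alternates is /ʁ/, which surfaces as [χ] when adjacent to /s/.
The change voiced → voiceless matches the voicing of the preceding /s/, identifying this as voicing assimilation.
Place and manner are unchanged, so the assimilation is partial, not total.
The other alternating form patterns the same way: /ʁ/ → [χ] after /q/ (voiced → voiceless, matching voiceless) — only voicing changes, and always toward the preceding segment.
Nothing changes in [qoɾʁa], [ɣowʁɛ]: there the adjacent consonants already agree in voicing (/ʁ/ and /ɾ/ are both voiced; /ʁ/ and /w/ are both voiced), so these forms are consistent with the same rule.
The trigger is the preceding segment, so the direction is progressive (perseverative).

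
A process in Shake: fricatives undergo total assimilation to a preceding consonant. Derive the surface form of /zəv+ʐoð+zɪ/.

[zəvvoððɪ]

/ʐ/ is the segment targeted by the rule; it sits immediately after /v/, so it assimilates completely and surfaces as [v].
At the second juncture, /z/ likewise becomes [ð] adjacent to /ð/.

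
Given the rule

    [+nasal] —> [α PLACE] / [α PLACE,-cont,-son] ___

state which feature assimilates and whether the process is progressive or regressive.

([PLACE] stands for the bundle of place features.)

progressive place assimilation

The rule copies the place features (abbreviated [PLACE]) from the environment onto the target, so the assimilating feature is place.
Since the environment is written before the underscore, the trigger precedes the target; the direction is progressive.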